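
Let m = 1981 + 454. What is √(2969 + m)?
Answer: 2*√1351 ≈ 73.512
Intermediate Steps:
m = 2435
√(2969 + m) = √(2969 + 2435) = √5404 = 2*√1351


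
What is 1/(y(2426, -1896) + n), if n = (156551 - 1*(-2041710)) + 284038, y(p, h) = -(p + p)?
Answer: 1/2477447 ≈ 4.0364e-7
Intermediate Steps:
y(p, h) = -2*p
n = 2482299 (n = (156551 + 2041710) + 284038 = 2198261 + 284038 = 2482299)
1/(y(2426, -1896) + n) = 1/(-2*2426 + 2482299) = 1/(-4852 + 2482299) = 1/2477447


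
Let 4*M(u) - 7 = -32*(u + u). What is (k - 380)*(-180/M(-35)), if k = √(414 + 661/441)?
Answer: 91200/749 - 80*√183235/5243 ≈ 115.23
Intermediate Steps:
M(u) = 7/4 - 16*u (M(u) = 7/4 + (-32*(u + u))/4 = 7/4 + (-64*u)/4 = 7/4 - 16*u)
k = √183235/21 (k = √(414 + 661*(1/441)) = √(414 + 661/441) = √(183235/441) = √183235/21 ≈ 20.384)
(k - 380)*(-180/M(-35)) = (√183235/21 - 380)*(-180/(7/4 - 16*(-35))) = (-380 + √183235/21)*(-180/(7/4 + 560)) = (-380 + √183235/21)*(-180/2247/4) = (-380 + √183235/21)*(-180*4/2247) = (-380 + √183235/21)*(-240/749) = 91200/749 - 80*√183235/5243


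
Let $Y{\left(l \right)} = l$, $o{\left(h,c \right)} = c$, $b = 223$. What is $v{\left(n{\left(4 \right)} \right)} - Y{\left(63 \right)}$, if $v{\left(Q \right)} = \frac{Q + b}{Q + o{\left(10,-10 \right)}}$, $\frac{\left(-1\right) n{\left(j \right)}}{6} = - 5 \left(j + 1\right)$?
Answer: $- \frac{8447}{140} \approx -60.336$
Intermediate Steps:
$n{\left(j \right)} = 30 + 30 j$ ($n{\left(j \right)} = - 6 \left(- 5 \left(j + 1\right)\right) = - 6 \left(- 5 \left(1 + j\right)\right) = - 6 \left(-5 - 5 j\right) = 30 + 30 j$)
$v{\left(Q \right)} = \frac{223 + Q}{-10 + Q}$ ($v{\left(Q \right)} = \frac{Q + 223}{Q - 10} = \frac{223 + Q}{-10 + Q}$)
$v{\left(n{\left(4 \right)} \right)} - Y{\left(63 \right)} = \frac{223 + \left(30 + 30 \cdot 4\right)}{-10 + \left(30 + 30 \cdot 4\right)} - 63 = \frac{223 + \left(30 + 120\right)}{-10 + \left(30 + 120\right)} - 63 = \frac{223 + 150}{-10 + 150} - 63 = \frac{1}{140} \cdot 373 - 63 = \frac{373}{140} - 63 = - \frac{8447}{140}$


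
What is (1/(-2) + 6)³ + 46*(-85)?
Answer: -29949/8 ≈ -3743.6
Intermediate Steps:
(1/(-2) + 6)³ + 46*(-85) = (-½ + 6)³ - 3910 = (11/2)³ - 3910 = 1331/8 - 3910 = -29949/8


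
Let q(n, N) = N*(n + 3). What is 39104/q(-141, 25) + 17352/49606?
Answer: -469982156/42785175 ≈ -10.985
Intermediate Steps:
q(n, N) = N*(3 + n)
39104/q(-141, 25) + 17352/49606 = 39104/((25*(3 - 141))) + 17352/49606 = 39104/((25*(-138))) + 17352*(1/49606) = 39104/(-3450) + 8676/24803 = 39104*(-1/3450) + 8676/24803 = -19552/1725 + 8676/24803 = -469982156/42785175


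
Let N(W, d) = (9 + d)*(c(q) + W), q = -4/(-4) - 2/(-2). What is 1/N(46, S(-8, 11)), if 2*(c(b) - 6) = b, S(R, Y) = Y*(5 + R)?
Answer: -1/1272 ≈ -0.00078616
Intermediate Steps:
q = 2 (q = -4*(-¼) - 2*(-½) = 1 + 1 = 2)
c(b) = 6 + b/2
N(W, d) = (7 + W)*(9 + d) (N(W, d) = (9 + d)*((6 + (½)*2) + W) = (9 + d)*((6 + 1) + W) = (9 + d)*(7 + W) = (7 + W)*(9 + d))
1/N(46, S(-8, 11)) = 1/(63 + 7*(11*(5 - 8)) + 9*46 + 46*(11*(5 - 8))) = 1/(63 + 7*(11*(-3)) + 414 + 46*(11*(-3))) = 1/(63 + 7*(-33) + 414 + 46*(-33)) = 1/(63 - 231 + 414 - 1518) = 1/(-1272) = -1/1272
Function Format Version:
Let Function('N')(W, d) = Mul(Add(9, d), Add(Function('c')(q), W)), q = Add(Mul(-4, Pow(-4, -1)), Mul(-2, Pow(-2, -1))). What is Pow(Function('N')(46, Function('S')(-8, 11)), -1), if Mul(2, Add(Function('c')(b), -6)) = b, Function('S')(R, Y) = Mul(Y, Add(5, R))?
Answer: Rational(-1, 1272) ≈ -0.00078616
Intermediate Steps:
q = 2 (q = Add(Mul(-4, Rational(-1, 4)), Mul(-2, Rational(-1, 2))) = Add(1, 1) = 2)
Function('c')(b) = Add(6, Mul(Rational(1, 2), b))
Function('N')(W, d) = Mul(Add(7, W), Add(9, d)) (Function('N')(W, d) = Mul(Add(9, d), Add(Add(6, Mul(Rational(1, 2), 2)), W)) = Mul(Add(9, d), Add(Add(6, 1), W)) = Mul(Add(9, d), Add(7, W)) = Mul(Add(7, W), Add(9, d)))
Pow(Function('N')(46, Function('S')(-8, 11)), -1) = Pow(Add(63, Mul(7, Mul(11, Add(5, -8))), Mul(9, 46), Mul(46, Mul(11, Add(5, -8)))), -1) = Pow(Add(63, Mul(7, Mul(11, -3)), 414, Mul(46, Mul(11, -3))), -1) = Pow(Add(63, Mul(7, -33), 414, Mul(46, -33)), -1) = Pow(Add(63, -231, 414, -1518), -1) = Pow(-1272, -1) = Rational(-1, 1272)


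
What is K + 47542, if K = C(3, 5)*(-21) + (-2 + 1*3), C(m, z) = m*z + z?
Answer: 47123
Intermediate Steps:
C(m, z) = z + m*z
K = -419 (K = (5*(1 + 3))*(-21) + (-2 + 1*3) = (5*4)*(-21) + (-2 + 3) = 20*(-21) + 1 = -420 + 1 = -419)
K + 47542 = -419 + 47542 = 47123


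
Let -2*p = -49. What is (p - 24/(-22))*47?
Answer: 26461/22 ≈ 1202.8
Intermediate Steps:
p = 49/2 (p = -½*(-49) = 49/2 ≈ 24.500)
(p - 24/(-22))*47 = (49/2 - 24/(-22))*47 = (49/2 - 24*(-1/22))*47 = (49/2 + 12/11)*47 = (563/22)*47 = 26461/22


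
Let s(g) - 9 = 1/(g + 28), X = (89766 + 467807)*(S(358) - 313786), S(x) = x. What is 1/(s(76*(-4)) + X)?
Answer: -276/48233481304861 ≈ -5.7222e-12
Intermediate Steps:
X = -174758990244 (X = (89766 + 467807)*(358 - 313786) = 557573*(-313428) = -174758990244)
s(g) = 9 + 1/(28 + g) (s(g) = 9 + 1/(g + 28) = 9 + 1/(28 + g))
1/(s(76*(-4)) + X) = 1/((253 + 9*(76*(-4)))/(28 + 76*(-4)) - 174758990244) = 1/((253 + 9*(-304))/(28 - 304) - 174758990244) = 1/((253 - 2736)/(-276) - 174758990244) = 1/(-1/276*(-2483) - 174758990244) = 1/(2483/276 - 174758990244) = 1/(-48233481304861/276) = -276/48233481304861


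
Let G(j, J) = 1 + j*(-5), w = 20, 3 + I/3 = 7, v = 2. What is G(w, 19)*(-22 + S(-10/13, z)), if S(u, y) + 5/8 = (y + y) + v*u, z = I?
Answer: 1683/104 ≈ 16.183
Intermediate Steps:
I = 12 (I = -9 + 3*7 = -9 + 21 = 12)
z = 12
S(u, y) = -5/8 + 2*u + 2*y (S(u, y) = -5/8 + ((y + y) + 2*u) = -5/8 + (2*y + 2*u) = -5/8 + (2*u + 2*y) = -5/8 + 2*u + 2*y)
G(j, J) = 1 - 5*j
G(w, 19)*(-22 + S(-10/13, z)) = (1 - 5*20)*(-22 + (-5/8 + 2*(-10/13) + 2*12)) = (1 - 100)*(-22 + (-5/8 + 2*(-10*1/13) + 24)) = -99*(-22 + (-5/8 + 2*(-10/13) + 24)) = -99*(-22 + (-5/8 - 20/13 + 24)) = -99*(-22 + 2271/104) = -99*(-17/104) = 1683/104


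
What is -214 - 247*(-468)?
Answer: 115382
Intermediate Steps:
-214 - 247*(-468) = -214 + 115596 = 115382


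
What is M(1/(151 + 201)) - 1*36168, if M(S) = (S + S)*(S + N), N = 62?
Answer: -2240658111/61952 ≈ -36168.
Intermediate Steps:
M(S) = 2*S*(62 + S) (M(S) = (S + S)*(S + 62) = (2*S)*(62 + S) = 2*S*(62 + S))
M(1/(151 + 201)) - 1*36168 = 2*(62 + 1/(151 + 201))/(151 + 201) - 1*36168 = 2*(62 + 1/352)/352 - 36168 = 2*(1/352)*(62 + 1/352) - 36168 = 2*(1/352)*(21825/352) - 36168 = 21825/61952 - 36168 = -2240658111/61952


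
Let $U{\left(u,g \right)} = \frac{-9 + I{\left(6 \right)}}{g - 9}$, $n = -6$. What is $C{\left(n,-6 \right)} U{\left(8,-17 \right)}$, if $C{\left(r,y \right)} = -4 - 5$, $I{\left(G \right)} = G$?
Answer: $- \frac{27}{26} \approx -1.0385$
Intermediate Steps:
$U{\left(u,g \right)} = - \frac{3}{-9 + g}$ ($U{\left(u,g \right)} = \frac{-9 + 6}{g - 9} = - \frac{3}{-9 + g}$)
$C{\left(r,y \right)} = -9$
$C{\left(n,-6 \right)} U{\left(8,-17 \right)} = - 9 \left(- \frac{3}{-9 - 17}\right) = - 9 \left(- \frac{3}{-26}\right) = - 9 \left(\left(-3\right) \left(- \frac{1}{26}\right)\right) = \left(-9\right) \frac{3}{26} = - \frac{27}{26}$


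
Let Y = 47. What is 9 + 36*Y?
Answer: 1701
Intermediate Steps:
9 + 36*Y = 9 + 36*47 = 9 + 1692 = 1701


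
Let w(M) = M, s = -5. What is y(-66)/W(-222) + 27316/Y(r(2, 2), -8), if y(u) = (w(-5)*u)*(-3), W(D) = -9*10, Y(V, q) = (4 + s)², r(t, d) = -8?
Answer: 27327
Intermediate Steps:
Y(V, q) = 1 (Y(V, q) = (4 - 5)² = (-1)² = 1)
W(D) = -90
y(u) = 15*u (y(u) = -5*u*(-3) = 15*u)
y(-66)/W(-222) + 27316/Y(r(2, 2), -8) = (15*(-66))/(-90) + 27316/1 = -990*(-1/90) + 27316*1 = 11 + 27316 = 27327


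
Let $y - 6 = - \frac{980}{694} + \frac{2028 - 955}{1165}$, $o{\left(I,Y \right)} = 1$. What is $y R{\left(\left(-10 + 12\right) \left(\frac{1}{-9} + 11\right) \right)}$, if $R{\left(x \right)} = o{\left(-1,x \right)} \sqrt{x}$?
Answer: $\frac{10392718}{404255} \approx 25.708$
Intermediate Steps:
$R{\left(x \right)} = \sqrt{x}$ ($R{\left(x \right)} = 1 \sqrt{x} = \sqrt{x}$)
$y = \frac{2227011}{404255}$ ($y = 6 - \left(\frac{490}{347} - \frac{2028 - 955}{1165}\right) = 6 - \left(\frac{490}{347} - \left(2028 - 955\right) \frac{1}{1165}\right) = 6 + \left(- \frac{490}{347} + 1073 \cdot \frac{1}{1165}\right) = 6 + \left(- \frac{490}{347} + \frac{1073}{1165}\right) = 6 - \frac{198519}{404255} = \frac{2227011}{404255} \approx 5.5089$)
$y R{\left(\left(-10 + 12\right) \left(\frac{1}{-9} + 11\right) \right)} = \frac{2227011 \sqrt{\left(-10 + 12\right) \left(\frac{1}{-9} + 11\right)}}{404255} = \frac{2227011 \sqrt{2 \left(- \frac{1}{9} + 11\right)}}{404255} = \frac{2227011 \sqrt{2 \cdot \frac{98}{9}}}{404255} = \frac{2227011 \sqrt{\frac{196}{9}}}{404255} = \frac{2227011}{404255} \cdot \frac{14}{3} = \frac{10392718}{404255}$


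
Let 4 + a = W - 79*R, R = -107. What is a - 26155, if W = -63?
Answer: -17769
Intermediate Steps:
a = 8386 (a = -4 + (-63 - 79*(-107)) = -4 + (-63 + 8453) = -4 + 8390 = 8386)
a - 26155 = 8386 - 26155 = -17769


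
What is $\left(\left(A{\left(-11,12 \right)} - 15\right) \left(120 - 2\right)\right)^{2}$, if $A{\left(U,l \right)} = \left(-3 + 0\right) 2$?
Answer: $6140484$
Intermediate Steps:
$A{\left(U,l \right)} = -6$ ($A{\left(U,l \right)} = \left(-3\right) 2 = -6$)
$\left(\left(A{\left(-11,12 \right)} - 15\right) \left(120 - 2\right)\right)^{2} = \left(\left(-6 - 15\right) \left(120 - 2\right)\right)^{2} = \left(\left(-21\right) 118\right)^{2} = \left(-2478\right)^{2} = 6140484$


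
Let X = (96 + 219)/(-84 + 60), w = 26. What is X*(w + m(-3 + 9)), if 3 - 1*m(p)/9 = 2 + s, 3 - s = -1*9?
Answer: 7665/8 ≈ 958.13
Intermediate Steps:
s = 12 (s = 3 - (-1)*9 = 3 - 1*(-9) = 3 + 9 = 12)
X = -105/8 (X = 315/(-24) = 315*(-1/24) = -105/8 ≈ -13.125)
m(p) = -99 (m(p) = 27 - 9*(2 + 12) = 27 - 9*14 = 27 - 126 = -99)
X*(w + m(-3 + 9)) = -105*(26 - 99)/8 = -105/8*(-73) = 7665/8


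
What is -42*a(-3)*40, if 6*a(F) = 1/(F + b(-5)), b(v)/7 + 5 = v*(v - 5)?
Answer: -35/39 ≈ -0.89744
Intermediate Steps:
b(v) = -35 + 7*v*(-5 + v) (b(v) = -35 + 7*(v*(v - 5)) = -35 + 7*(v*(-5 + v)) = -35 + 7*v*(-5 + v))
a(F) = 1/(6*(315 + F)) (a(F) = 1/(6*(F + (-35 - 35*(-5) + 7*(-5)²))) = 1/(6*(F + (-35 + 175 + 7*25))) = 1/(6*(F + (-35 + 175 + 175))) = 1/(6*(F + 315)) = 1/(6*(315 + F)))
-42*a(-3)*40 = -7/(315 - 3)*40 = -7/312*40 = -35/39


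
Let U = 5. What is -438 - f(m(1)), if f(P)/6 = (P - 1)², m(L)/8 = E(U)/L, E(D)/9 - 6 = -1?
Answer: -773724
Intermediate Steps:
E(D) = 45 (E(D) = 54 + 9*(-1) = 54 - 9 = 45)
m(L) = 360/L (m(L) = 8*(45/L) = 360/L)
f(P) = 6*(-1 + P)² (f(P) = 6*(P - 1)² = 6*(-1 + P)²)
-438 - f(m(1)) = -438 - 6*(-1 + 360/1)² = -438 - 6*(-1 + 360*1)² = -438 - 6*(-1 + 360)² = -438 - 6*359² = -438 - 6*128881 = -438 - 1*773286 = -438 - 773286 = -773724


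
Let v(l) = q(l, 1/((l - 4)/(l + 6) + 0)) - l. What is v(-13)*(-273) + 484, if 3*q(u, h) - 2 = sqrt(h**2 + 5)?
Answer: -3247 - 273*sqrt(166)/17 ≈ -3453.9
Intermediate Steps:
q(u, h) = 2/3 + sqrt(5 + h**2)/3 (q(u, h) = 2/3 + sqrt(h**2 + 5)/3 = 2/3 + sqrt(5 + h**2)/3)
v(l) = 2/3 - l + sqrt(5 + (6 + l)**2/(-4 + l)**2)/3 (v(l) = (2/3 + sqrt(5 + (1/((l - 4)/(l + 6) + 0))**2)/3) - l = (2/3 + sqrt(5 + (1/((-4 + l)/(6 + l) + 0))**2)/3) - l = (2/3 + sqrt(5 + (1/((-4 + l)/(6 + l)))**2)/3) - l = (2/3 + sqrt(5 + ((6 + l)/(-4 + l))**2)/3) - l = (2/3 + sqrt(5 + (6 + l)**2/(-4 + l)**2)/3) - l = 2/3 - l + sqrt(5 + (6 + l)**2/(-4 + l)**2)/3)
v(-13)*(-273) + 484 = (2/3 - 1*(-13) + sqrt(5 + (6 - 13)**2/(-4 - 13)**2)/3)*(-273) + 484 = (2/3 + 13 + sqrt(5 + (-7)**2/(-17)**2)/3)*(-273) + 484 = (2/3 + 13 + sqrt(5 + (1/289)*49)/3)*(-273) + 484 = (2/3 + 13 + sqrt(5 + 49/289)/3)*(-273) + 484 = (2/3 + 13 + sqrt(1494/289)/3)*(-273) + 484 = (2/3 + 13 + (3*sqrt(166)/17)/3)*(-273) + 484 = (2/3 + 13 + sqrt(166)/17)*(-273) + 484 = (41/3 + sqrt(166)/17)*(-273) + 484 = (-3731 - 273*sqrt(166)/17) + 484 = -3247 - 273*sqrt(166)/17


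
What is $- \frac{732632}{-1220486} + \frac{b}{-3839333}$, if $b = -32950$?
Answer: $\frac{1426516614078}{2342926087919} \approx 0.60886$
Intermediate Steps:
$- \frac{732632}{-1220486} + \frac{b}{-3839333} = - \frac{732632}{-1220486} - \frac{32950}{-3839333} = \left(-732632\right) \left(- \frac{1}{1220486}\right) - - \frac{32950}{3839333} = \frac{366316}{610243} + \frac{32950}{3839333} = \frac{1426516614078}{2342926087919}$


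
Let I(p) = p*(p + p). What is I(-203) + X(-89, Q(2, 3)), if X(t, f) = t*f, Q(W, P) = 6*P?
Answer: 80816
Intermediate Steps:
I(p) = 2*p² (I(p) = p*(2*p) = 2*p²)
X(t, f) = f*t
I(-203) + X(-89, Q(2, 3)) = 2*(-203)² + (6*3)*(-89) = 2*41209 + 18*(-89) = 82418 - 1602 = 80816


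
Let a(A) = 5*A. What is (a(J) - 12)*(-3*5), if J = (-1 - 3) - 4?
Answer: 780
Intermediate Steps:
J = -8 (J = -4 - 4 = -8)
(a(J) - 12)*(-3*5) = (5*(-8) - 12)*(-3*5) = (-40 - 12)*(-15) = -52*(-15) = 780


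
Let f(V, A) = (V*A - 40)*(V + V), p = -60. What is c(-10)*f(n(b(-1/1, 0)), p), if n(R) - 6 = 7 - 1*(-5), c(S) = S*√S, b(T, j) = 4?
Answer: 403200*I*√10 ≈ 1.275e+6*I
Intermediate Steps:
c(S) = S^(3/2)
n(R) = 18 (n(R) = 6 + (7 - 1*(-5)) = 6 + (7 + 5) = 6 + 12 = 18)
f(V, A) = 2*V*(-40 + A*V) (f(V, A) = (A*V - 40)*(2*V) = (-40 + A*V)*(2*V) = 2*V*(-40 + A*V))
c(-10)*f(n(b(-1/1, 0)), p) = (-10)^(3/2)*(2*18*(-40 - 60*18)) = (-10*I*√10)*(2*18*(-40 - 1080)) = (-10*I*√10)*(2*18*(-1120)) = -10*I*√10*(-40320) = 403200*I*√10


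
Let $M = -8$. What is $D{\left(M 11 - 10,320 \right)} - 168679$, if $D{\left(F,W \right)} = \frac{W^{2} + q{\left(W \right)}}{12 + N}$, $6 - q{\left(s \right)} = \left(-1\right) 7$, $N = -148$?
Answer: $- \frac{23042757}{136} \approx -1.6943 \cdot 10^{5}$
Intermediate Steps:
$q{\left(s \right)} = 13$ ($q{\left(s \right)} = 6 - \left(-1\right) 7 = 6 - -7 = 6 + 7 = 13$)
$D{\left(F,W \right)} = - \frac{13}{136} - \frac{W^{2}}{136}$ ($D{\left(F,W \right)} = \frac{W^{2} + 13}{12 - 148} = \frac{13 + W^{2}}{-136} = \left(13 + W^{2}\right) \left(- \frac{1}{136}\right) = - \frac{13}{136} - \frac{W^{2}}{136}$)
$D{\left(M 11 - 10,320 \right)} - 168679 = \left(- \frac{13}{136} - \frac{320^{2}}{136}\right) - 168679 = \left(- \frac{13}{136} - \frac{12800}{17}\right) - 168679 = - \frac{102413}{136} - 168679 = - \frac{23042757}{136}$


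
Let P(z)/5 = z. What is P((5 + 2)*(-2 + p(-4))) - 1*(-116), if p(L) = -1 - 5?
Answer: -164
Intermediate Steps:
p(L) = -6
P(z) = 5*z
P((5 + 2)*(-2 + p(-4))) - 1*(-116) = 5*((5 + 2)*(-2 - 6)) - 1*(-116) = 5*(7*(-8)) + 116 = 5*(-56) + 116 = -280 + 116 = -164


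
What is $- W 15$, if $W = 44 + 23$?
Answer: $-1005$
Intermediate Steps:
$W = 67$
$- W 15 = - 67 \cdot 15 = \left(-1\right) 1005 = -1005$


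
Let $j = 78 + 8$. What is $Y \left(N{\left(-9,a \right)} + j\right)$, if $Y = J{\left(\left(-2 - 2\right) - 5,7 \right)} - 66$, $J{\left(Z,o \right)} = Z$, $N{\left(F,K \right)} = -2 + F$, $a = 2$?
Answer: $-5625$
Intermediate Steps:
$j = 86$
$Y = -75$ ($Y = \left(\left(-2 - 2\right) - 5\right) - 66 = \left(-4 - 5\right) - 66 = -9 - 66 = -75$)
$Y \left(N{\left(-9,a \right)} + j\right) = - 75 \left(\left(-2 - 9\right) + 86\right) = - 75 \left(-11 + 86\right) = \left(-75\right) 75 = -5625$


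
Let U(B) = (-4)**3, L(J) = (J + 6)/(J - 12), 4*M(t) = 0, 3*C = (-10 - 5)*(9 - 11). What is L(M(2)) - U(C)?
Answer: 127/2 ≈ 63.500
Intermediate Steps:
C = 10 (C = ((-10 - 5)*(9 - 11))/3 = (-15*(-2))/3 = (1/3)*30 = 10)
M(t) = 0 (M(t) = (1/4)*0 = 0)
L(J) = (6 + J)/(-12 + J)
U(B) = -64
L(M(2)) - U(C) = (6 + 0)/(-12 + 0) - 1*(-64) = 6/(-12) + 64 = -1/12*6 + 64 = -1/2 + 64 = 127/2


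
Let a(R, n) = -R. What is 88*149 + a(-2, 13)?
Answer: 13114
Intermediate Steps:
88*149 + a(-2, 13) = 88*149 - 1*(-2) = 13112 + 2 = 13114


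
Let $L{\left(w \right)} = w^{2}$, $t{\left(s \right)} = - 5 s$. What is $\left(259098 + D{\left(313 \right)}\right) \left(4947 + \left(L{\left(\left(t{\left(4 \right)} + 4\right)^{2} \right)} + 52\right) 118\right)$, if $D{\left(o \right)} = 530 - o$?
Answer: $2008221193265$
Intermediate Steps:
$\left(259098 + D{\left(313 \right)}\right) \left(4947 + \left(L{\left(\left(t{\left(4 \right)} + 4\right)^{2} \right)} + 52\right) 118\right) = \left(259098 + \left(530 - 313\right)\right) \left(4947 + \left(\left(\left(\left(-5\right) 4 + 4\right)^{2}\right)^{2} + 52\right) 118\right) = \left(259098 + \left(530 - 313\right)\right) \left(4947 + \left(\left(\left(-20 + 4\right)^{2}\right)^{2} + 52\right) 118\right) = \left(259098 + 217\right) \left(4947 + \left(\left(\left(-16\right)^{2}\right)^{2} + 52\right) 118\right) = 259315 \left(4947 + \left(256^{2} + 52\right) 118\right) = 259315 \left(4947 + \left(65536 + 52\right) 118\right) = 259315 \left(4947 + 65588 \cdot 118\right) = 259315 \left(4947 + 7739384\right) = 259315 \cdot 7744331 = 2008221193265$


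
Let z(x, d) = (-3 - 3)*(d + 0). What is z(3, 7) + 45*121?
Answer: 5403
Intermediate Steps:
z(x, d) = -6*d
z(3, 7) + 45*121 = -6*7 + 45*121 = -42 + 5445 = 5403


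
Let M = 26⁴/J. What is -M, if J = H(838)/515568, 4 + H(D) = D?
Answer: -39267033728/139 ≈ -2.8250e+8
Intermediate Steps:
H(D) = -4 + D
J = 139/85928 (J = (-4 + 838)/515568 = 834*(1/515568) = 139/85928 ≈ 0.0016176)
M = 39267033728/139 (M = 26⁴/(139/85928) = 456976*(85928/139) = 39267033728/139 ≈ 2.8250e+8)
-M = -1*39267033728/139 = -39267033728/139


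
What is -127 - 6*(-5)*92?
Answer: 2633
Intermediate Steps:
-127 - 6*(-5)*92 = -127 + 30*92 = -127 + 2760 = 2633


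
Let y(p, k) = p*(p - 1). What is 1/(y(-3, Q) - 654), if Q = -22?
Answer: -1/642 ≈ -0.0015576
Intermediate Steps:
y(p, k) = p*(-1 + p)
1/(y(-3, Q) - 654) = 1/(-3*(-1 - 3) - 654) = 1/(-3*(-4) - 654) = 1/(12 - 654) = 1/(-642) = -1/642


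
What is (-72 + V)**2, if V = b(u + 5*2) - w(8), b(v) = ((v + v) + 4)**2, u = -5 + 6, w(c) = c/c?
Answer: 363609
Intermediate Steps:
w(c) = 1
u = 1
b(v) = (4 + 2*v)**2 (b(v) = (2*v + 4)**2 = (4 + 2*v)**2)
V = 675 (V = 4*(2 + (1 + 5*2))**2 - 1*1 = 4*(2 + (1 + 10))**2 - 1 = 4*(2 + 11)**2 - 1 = 4*13**2 - 1 = 4*169 - 1 = 676 - 1 = 675)
(-72 + V)**2 = (-72 + 675)**2 = 603**2 = 363609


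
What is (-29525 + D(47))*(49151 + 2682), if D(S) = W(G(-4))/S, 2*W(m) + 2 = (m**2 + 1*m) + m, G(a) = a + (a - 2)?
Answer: -71925336788/47 ≈ -1.5303e+9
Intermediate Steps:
G(a) = -2 + 2*a (G(a) = a + (-2 + a) = -2 + 2*a)
W(m) = -1 + m + m**2/2 (W(m) = -1 + ((m**2 + 1*m) + m)/2 = -1 + ((m**2 + m) + m)/2 = -1 + ((m + m**2) + m)/2 = -1 + (m**2 + 2*m)/2 = -1 + (m + m**2/2) = -1 + m + m**2/2)
D(S) = 39/S (D(S) = (-1 + (-2 + 2*(-4)) + (-2 + 2*(-4))**2/2)/S = (-1 + (-2 - 8) + (-2 - 8)**2/2)/S = (-1 - 10 + (1/2)*(-10)**2)/S = (-1 - 10 + (1/2)*100)/S = (-1 - 10 + 50)/S = 39/S)
(-29525 + D(47))*(49151 + 2682) = (-29525 + 39/47)*(49151 + 2682) = (-29525 + 39*(1/47))*51833 = (-29525 + 39/47)*51833 = -1387636/47*51833 = -71925336788/47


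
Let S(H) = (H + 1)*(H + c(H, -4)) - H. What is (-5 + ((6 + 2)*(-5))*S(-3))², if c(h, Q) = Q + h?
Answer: 855625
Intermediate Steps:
S(H) = -H + (1 + H)*(-4 + 2*H) (S(H) = (H + 1)*(H + (-4 + H)) - H = (1 + H)*(-4 + 2*H) - H = -H + (1 + H)*(-4 + 2*H))
(-5 + ((6 + 2)*(-5))*S(-3))² = (-5 + ((6 + 2)*(-5))*(-4 - 3*(-3) + 2*(-3)²))² = (-5 + (8*(-5))*(-4 + 9 + 2*9))² = (-5 - 40*(-4 + 9 + 18))² = (-5 - 40*23)² = (-5 - 920)² = (-925)² = 855625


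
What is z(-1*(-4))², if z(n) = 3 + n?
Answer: 49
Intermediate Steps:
z(-1*(-4))² = (3 - 1*(-4))² = (3 + 4)² = 7² = 49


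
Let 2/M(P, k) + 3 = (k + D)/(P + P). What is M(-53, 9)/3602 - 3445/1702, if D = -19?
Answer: -238893684/118014127 ≈ -2.0243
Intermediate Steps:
M(P, k) = 2/(-3 + (-19 + k)/(2*P)) (M(P, k) = 2/(-3 + (k - 19)/(P + P)) = 2/(-3 + (-19 + k)/((2*P))) = 2/(-3 + (-19 + k)*(1/(2*P))) = 2/(-3 + (-19 + k)/(2*P)))
M(-53, 9)/3602 - 3445/1702 = (4*(-53)/(-19 + 9 - 6*(-53)))/3602 - 3445/1702 = (4*(-53)/(-19 + 9 + 318))*(1/3602) - 3445*1/1702 = (4*(-53)/308)*(1/3602) - 3445/1702 = (4*(-53)*(1/308))*(1/3602) - 3445/1702 = -53/77*1/3602 - 3445/1702 = -53/277354 - 3445/1702 = -238893684/118014127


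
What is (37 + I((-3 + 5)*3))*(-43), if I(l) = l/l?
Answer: -1634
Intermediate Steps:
I(l) = 1
(37 + I((-3 + 5)*3))*(-43) = (37 + 1)*(-43) = 38*(-43) = -1634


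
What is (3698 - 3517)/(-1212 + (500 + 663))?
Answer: -181/49 ≈ -3.6939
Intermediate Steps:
(3698 - 3517)/(-1212 + (500 + 663)) = 181/(-1212 + 1163) = 181/(-49) = 181*(-1/49) = -181/49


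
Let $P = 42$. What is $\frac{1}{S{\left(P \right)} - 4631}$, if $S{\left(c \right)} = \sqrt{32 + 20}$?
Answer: $- \frac{4631}{21446109} - \frac{2 \sqrt{13}}{21446109} \approx -0.00021627$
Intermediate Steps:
$S{\left(c \right)} = 2 \sqrt{13}$ ($S{\left(c \right)} = \sqrt{52} = 2 \sqrt{13}$)
$\frac{1}{S{\left(P \right)} - 4631} = \frac{1}{2 \sqrt{13} - 4631} = \frac{1}{-4631 + 2 \sqrt{13}}$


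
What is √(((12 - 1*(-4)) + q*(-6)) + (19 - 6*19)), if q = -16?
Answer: √17 ≈ 4.1231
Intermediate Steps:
√(((12 - 1*(-4)) + q*(-6)) + (19 - 6*19)) = √(((12 - 1*(-4)) - 16*(-6)) + (19 - 6*19)) = √(((12 + 4) + 96) + (19 - 114)) = √((16 + 96) - 95) = √(112 - 95) = √17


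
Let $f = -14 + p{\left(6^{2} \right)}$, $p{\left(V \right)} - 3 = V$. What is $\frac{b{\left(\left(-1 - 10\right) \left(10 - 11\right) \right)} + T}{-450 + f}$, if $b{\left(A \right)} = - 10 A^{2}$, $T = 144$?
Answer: $\frac{1066}{425} \approx 2.5082$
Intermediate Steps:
$p{\left(V \right)} = 3 + V$
$f = 25$ ($f = -14 + \left(3 + 6^{2}\right) = -14 + \left(3 + 36\right) = -14 + 39 = 25$)
$\frac{b{\left(\left(-1 - 10\right) \left(10 - 11\right) \right)} + T}{-450 + f} = \frac{- 10 \left(\left(-1 - 10\right) \left(10 - 11\right)\right)^{2} + 144}{-450 + 25} = \frac{- 10 \left(\left(-11\right) \left(-1\right)\right)^{2} + 144}{-425} = \left(- 10 \cdot 11^{2} + 144\right) \left(- \frac{1}{425}\right) = \left(\left(-10\right) 121 + 144\right) \left(- \frac{1}{425}\right) = \left(-1210 + 144\right) \left(- \frac{1}{425}\right) = \left(-1066\right) \left(- \frac{1}{425}\right) = \frac{1066}{425}$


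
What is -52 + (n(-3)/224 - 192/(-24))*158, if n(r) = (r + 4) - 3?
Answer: 67793/56 ≈ 1210.6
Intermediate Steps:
n(r) = 1 + r (n(r) = (4 + r) - 3 = 1 + r)
-52 + (n(-3)/224 - 192/(-24))*158 = -52 + ((1 - 3)/224 - 192/(-24))*158 = -52 + (-2*1/224 - 192*(-1/24))*158 = -52 + (-1/112 + 8)*158 = -52 + (895/112)*158 = -52 + 70705/56 = 67793/56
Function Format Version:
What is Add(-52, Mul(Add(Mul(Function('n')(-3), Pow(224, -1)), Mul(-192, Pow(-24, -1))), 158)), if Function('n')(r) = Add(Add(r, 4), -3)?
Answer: Rational(67793, 56) ≈ 1210.6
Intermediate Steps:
Function('n')(r) = Add(1, r) (Function('n')(r) = Add(Add(4, r), -3) = Add(1, r))
Add(-52, Mul(Add(Mul(Function('n')(-3), Pow(224, -1)), Mul(-192, Pow(-24, -1))), 158)) = Add(-52, Mul(Add(Mul(Add(1, -3), Pow(224, -1)), Mul(-192, Pow(-24, -1))), 158)) = Add(-52, Mul(Add(Mul(-2, Rational(1, 224)), Mul(-192, Rational(-1, 24))), 158)) = Add(-52, Mul(Add(Rational(-1, 112), 8), 158)) = Add(-52, Mul(Rational(895, 112), 158)) = Add(-52, Rational(70705, 56)) = Rational(67793, 56)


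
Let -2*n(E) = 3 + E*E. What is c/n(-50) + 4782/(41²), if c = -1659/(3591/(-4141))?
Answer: 946916848/719489853 ≈ 1.3161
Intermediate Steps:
n(E) = -3/2 - E²/2 (n(E) = -(3 + E*E)/2 = -(3 + E²)/2 = -3/2 - E²/2)
c = 327139/171 (c = -1659/(3591*(-1/4141)) = -1659/(-3591/4141) = -1659*(-4141/3591) = 327139/171 ≈ 1913.1)
c/n(-50) + 4782/(41²) = 327139/(171*(-3/2 - ½*(-50)²)) + 4782/(41²) = 327139/(171*(-3/2 - ½*2500)) + 4782/1681 = 327139/(171*(-3/2 - 1250)) + 4782*(1/1681) = 327139/(171*(-2503/2)) + 4782/1681 = (327139/171)*(-2/2503) + 4782/1681 = -654278/428013 + 4782/1681 = 946916848/719489853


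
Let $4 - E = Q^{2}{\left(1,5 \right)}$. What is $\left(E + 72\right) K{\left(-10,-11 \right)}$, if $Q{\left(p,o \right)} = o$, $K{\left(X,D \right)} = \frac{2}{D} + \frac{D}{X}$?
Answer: $\frac{5151}{110} \approx 46.827$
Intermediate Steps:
$E = -21$ ($E = 4 - 5^{2} = 4 - 25 = -21$)
$\left(E + 72\right) K{\left(-10,-11 \right)} = \left(-21 + 72\right) \left(\frac{2}{-11} - \frac{11}{-10}\right) = 51 \left(2 \left(- \frac{1}{11}\right) - - \frac{11}{10}\right) = 51 \left(- \frac{2}{11} + \frac{11}{10}\right) = 51 \cdot \frac{101}{110} = \frac{5151}{110}$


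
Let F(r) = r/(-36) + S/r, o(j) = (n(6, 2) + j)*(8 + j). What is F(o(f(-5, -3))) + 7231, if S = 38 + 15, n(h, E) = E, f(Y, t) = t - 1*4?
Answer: 1299697/180 ≈ 7220.5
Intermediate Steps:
f(Y, t) = -4 + t (f(Y, t) = t - 4 = -4 + t)
S = 53
o(j) = (2 + j)*(8 + j)
F(r) = 53/r - r/36 (F(r) = r/(-36) + 53/r = r*(-1/36) + 53/r = -r/36 + 53/r = 53/r - r/36)
F(o(f(-5, -3))) + 7231 = (53/(16 + (-4 - 3)² + 10*(-4 - 3)) - (16 + (-4 - 3)² + 10*(-4 - 3))/36) + 7231 = (53/(16 + (-7)² + 10*(-7)) - (16 + (-7)² + 10*(-7))/36) + 7231 = (53/(16 + 49 - 70) - (16 + 49 - 70)/36) + 7231 = (53/(-5) - 1/36*(-5)) + 7231 = (53*(-⅕) + 5/36) + 7231 = (-53/5 + 5/36) + 7231 = -1883/180 + 7231 = 1299697/180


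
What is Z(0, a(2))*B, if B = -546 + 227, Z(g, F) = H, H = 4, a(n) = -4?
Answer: -1276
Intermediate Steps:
Z(g, F) = 4
B = -319
Z(0, a(2))*B = 4*(-319) = -1276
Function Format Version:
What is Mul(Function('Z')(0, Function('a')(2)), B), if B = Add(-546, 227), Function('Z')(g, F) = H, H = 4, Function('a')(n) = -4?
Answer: -1276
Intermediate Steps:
Function('Z')(g, F) = 4
B = -319
Mul(Function('Z')(0, Function('a')(2)), B) = Mul(4, -319) = -1276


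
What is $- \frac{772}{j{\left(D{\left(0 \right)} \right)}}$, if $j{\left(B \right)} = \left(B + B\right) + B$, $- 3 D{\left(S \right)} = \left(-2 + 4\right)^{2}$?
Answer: $193$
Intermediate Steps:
$D{\left(S \right)} = - \frac{4}{3}$ ($D{\left(S \right)} = - \frac{\left(-2 + 4\right)^{2}}{3} = - \frac{2^{2}}{3} = \left(- \frac{1}{3}\right) 4 = - \frac{4}{3}$)
$j{\left(B \right)} = 3 B$ ($j{\left(B \right)} = 2 B + B = 3 B$)
$- \frac{772}{j{\left(D{\left(0 \right)} \right)}} = - \frac{772}{3 \left(- \frac{4}{3}\right)} = - \frac{772}{-4} = \left(-772\right) \left(- \frac{1}{4}\right) = 193$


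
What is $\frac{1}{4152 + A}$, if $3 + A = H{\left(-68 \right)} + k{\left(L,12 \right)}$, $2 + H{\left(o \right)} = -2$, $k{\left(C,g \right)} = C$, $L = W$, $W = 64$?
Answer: $\frac{1}{4209} \approx 0.00023759$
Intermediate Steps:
$L = 64$
$H{\left(o \right)} = -4$ ($H{\left(o \right)} = -2 - 2 = -4$)
$A = 57$ ($A = -3 + \left(-4 + 64\right) = -3 + 60 = 57$)
$\frac{1}{4152 + A} = \frac{1}{4152 + 57} = \frac{1}{4209}$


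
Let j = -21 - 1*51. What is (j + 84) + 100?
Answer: 112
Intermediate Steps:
j = -72 (j = -21 - 51 = -72)
(j + 84) + 100 = (-72 + 84) + 100 = 12 + 100 = 112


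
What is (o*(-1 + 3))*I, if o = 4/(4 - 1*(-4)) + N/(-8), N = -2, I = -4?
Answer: -6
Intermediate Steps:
o = ¾ (o = 4/(4 - 1*(-4)) - 2/(-8) = 4/(4 + 4) - 2*(-⅛) = 4/8 + ¼ = 4*(⅛) + ¼ = ½ + ¼ = ¾ ≈ 0.75000)
(o*(-1 + 3))*I = (3*(-1 + 3)/4)*(-4) = ((¾)*2)*(-4) = (3/2)*(-4) = -6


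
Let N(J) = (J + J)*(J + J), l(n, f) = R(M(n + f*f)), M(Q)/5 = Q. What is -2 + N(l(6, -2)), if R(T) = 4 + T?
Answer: 11662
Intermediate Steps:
M(Q) = 5*Q
l(n, f) = 4 + 5*n + 5*f**2 (l(n, f) = 4 + 5*(n + f*f) = 4 + 5*(n + f**2) = 4 + (5*n + 5*f**2) = 4 + 5*n + 5*f**2)
N(J) = 4*J**2 (N(J) = (2*J)*(2*J) = 4*J**2)
-2 + N(l(6, -2)) = -2 + 4*(4 + 5*6 + 5*(-2)**2)**2 = -2 + 4*(4 + 30 + 5*4)**2 = -2 + 4*(4 + 30 + 20)**2 = -2 + 4*54**2 = -2 + 4*2916 = -2 + 11664 = 11662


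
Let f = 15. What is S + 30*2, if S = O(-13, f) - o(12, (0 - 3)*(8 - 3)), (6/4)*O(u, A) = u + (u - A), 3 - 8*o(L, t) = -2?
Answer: 769/24 ≈ 32.042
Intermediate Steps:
o(L, t) = 5/8 (o(L, t) = 3/8 - ⅛*(-2) = 3/8 + ¼ = 5/8)
O(u, A) = -2*A/3 + 4*u/3 (O(u, A) = 2*(u + (u - A))/3 = 2*(-A + 2*u)/3 = -2*A/3 + 4*u/3)
S = -671/24 (S = (-⅔*15 + (4/3)*(-13)) - 1*5/8 = (-10 - 52/3) - 5/8 = -82/3 - 5/8 = -671/24 ≈ -27.958)
S + 30*2 = -671/24 + 30*2 = -671/24 + 60 = 769/24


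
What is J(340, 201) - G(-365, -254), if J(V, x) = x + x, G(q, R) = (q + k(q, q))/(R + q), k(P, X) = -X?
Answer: 402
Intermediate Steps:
G(q, R) = 0 (G(q, R) = (q - q)/(R + q) = 0/(R + q) = 0)
J(V, x) = 2*x
J(340, 201) - G(-365, -254) = 2*201 - 1*0 = 402 + 0 = 402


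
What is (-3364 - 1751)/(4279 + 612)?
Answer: -5115/4891 ≈ -1.0458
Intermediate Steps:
(-3364 - 1751)/(4279 + 612) = -5115/4891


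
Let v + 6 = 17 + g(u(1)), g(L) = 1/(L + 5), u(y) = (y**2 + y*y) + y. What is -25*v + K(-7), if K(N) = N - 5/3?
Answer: -6883/24 ≈ -286.79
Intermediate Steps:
K(N) = -5/3 + N (K(N) = N - 5*1/3 = N - 5/3 = -5/3 + N)
u(y) = y + 2*y**2 (u(y) = (y**2 + y**2) + y = 2*y**2 + y = y + 2*y**2)
g(L) = 1/(5 + L)
v = 89/8 (v = -6 + (17 + 1/(5 + 1*(1 + 2*1))) = -6 + (17 + 1/(5 + 1*(1 + 2))) = -6 + (17 + 1/(5 + 1*3)) = -6 + (17 + 1/(5 + 3)) = -6 + (17 + 1/8) = -6 + 137/8 = 89/8 ≈ 11.125)
-25*v + K(-7) = -25*89/8 + (-5/3 - 7) = -2225/8 - 26/3 = -6883/24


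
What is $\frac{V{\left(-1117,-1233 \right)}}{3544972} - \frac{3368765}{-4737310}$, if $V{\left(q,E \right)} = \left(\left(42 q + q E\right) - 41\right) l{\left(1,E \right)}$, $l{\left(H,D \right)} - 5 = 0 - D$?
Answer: $\frac{390695360533613}{839681565266} \approx 465.29$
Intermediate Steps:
$l{\left(H,D \right)} = 5 - D$ ($l{\left(H,D \right)} = 5 + \left(0 - D\right) = 5 - D$)
$V{\left(q,E \right)} = \left(5 - E\right) \left(-41 + 42 q + E q\right)$ ($V{\left(q,E \right)} = \left(\left(42 q + q E\right) - 41\right) \left(5 - E\right) = \left(\left(42 q + E q\right) - 41\right) \left(5 - E\right) = \left(-41 + 42 q + E q\right) \left(5 - E\right) = \left(5 - E\right) \left(-41 + 42 q + E q\right)$)
$\frac{V{\left(-1117,-1233 \right)}}{3544972} - \frac{3368765}{-4737310} = \frac{\left(-1\right) \left(-5 - 1233\right) \left(-41 + 42 \left(-1117\right) - -1377261\right)}{3544972} - \frac{3368765}{-4737310} = \left(-1\right) \left(-1238\right) \left(-41 - 46914 + 1377261\right) \frac{1}{3544972} - - \frac{673753}{947462} = \left(-1\right) \left(-1238\right) 1330306 \cdot \frac{1}{3544972} + \frac{673753}{947462} = 1646918828 \cdot \frac{1}{3544972} + \frac{673753}{947462} = \frac{411729707}{886243} + \frac{673753}{947462} = \frac{390695360533613}{839681565266}$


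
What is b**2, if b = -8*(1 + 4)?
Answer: 1600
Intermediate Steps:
b = -40 (b = -8*5 = -40)
b**2 = (-40)**2 = 1600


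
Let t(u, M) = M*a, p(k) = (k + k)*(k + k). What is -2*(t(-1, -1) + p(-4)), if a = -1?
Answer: -130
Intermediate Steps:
p(k) = 4*k**2 (p(k) = (2*k)*(2*k) = 4*k**2)
t(u, M) = -M (t(u, M) = M*(-1) = -M)
-2*(t(-1, -1) + p(-4)) = -2*(-1*(-1) + 4*(-4)**2) = -2*(1 + 4*16) = -2*(1 + 64) = -2*65 = -130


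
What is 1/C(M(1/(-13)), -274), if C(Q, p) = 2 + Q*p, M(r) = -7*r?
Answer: -13/1892 ≈ -0.0068710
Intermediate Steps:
1/C(M(1/(-13)), -274) = 1/(2 - 7/(-13)*(-274)) = 1/(2 - 7*(-1/13)*(-274)) = 1/(2 + (7/13)*(-274)) = 1/(2 - 1918/13) = 1/(-1892/13) = -13/1892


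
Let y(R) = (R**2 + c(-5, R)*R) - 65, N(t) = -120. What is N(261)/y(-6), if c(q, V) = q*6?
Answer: -120/151 ≈ -0.79470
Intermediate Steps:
c(q, V) = 6*q
y(R) = -65 + R**2 - 30*R (y(R) = (R**2 + (6*(-5))*R) - 65 = (R**2 - 30*R) - 65 = -65 + R**2 - 30*R)
N(261)/y(-6) = -120/(-65 + (-6)**2 - 30*(-6)) = -120/(-65 + 36 + 180) = -120/151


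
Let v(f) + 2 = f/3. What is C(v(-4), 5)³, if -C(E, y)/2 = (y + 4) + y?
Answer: -21952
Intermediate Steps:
v(f) = -2 + f/3
C(E, y) = -8 - 4*y (C(E, y) = -2*((y + 4) + y) = -2*((4 + y) + y) = -2*(4 + 2*y) = -8 - 4*y)
C(v(-4), 5)³ = (-8 - 4*5)³ = (-8 - 20)³ = (-28)³ = -21952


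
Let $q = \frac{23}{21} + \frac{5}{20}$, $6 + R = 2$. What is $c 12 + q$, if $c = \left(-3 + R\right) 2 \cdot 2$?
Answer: $- \frac{28111}{84} \approx -334.65$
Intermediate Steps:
$R = -4$ ($R = -6 + 2 = -4$)
$q = \frac{113}{84}$ ($q = 23 \cdot \frac{1}{21} + 5 \cdot \frac{1}{20} = \frac{23}{21} + \frac{1}{4} = \frac{113}{84} \approx 1.3452$)
$c = -28$ ($c = \left(-3 - 4\right) 2 \cdot 2 = \left(-7\right) 4 = -28$)
$c 12 + q = \left(-28\right) 12 + \frac{113}{84} = -336 + \frac{113}{84} = - \frac{28111}{84}$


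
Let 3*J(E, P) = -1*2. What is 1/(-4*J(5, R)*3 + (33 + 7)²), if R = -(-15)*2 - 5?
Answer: 1/1608 ≈ 0.00062189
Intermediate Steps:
R = 25 (R = -5*(-6) - 5 = 30 - 5 = 25)
J(E, P) = -⅔ (J(E, P) = (-1*2)/3 = (⅓)*(-2) = -⅔)
1/(-4*J(5, R)*3 + (33 + 7)²) = 1/(-4*(-⅔)*3 + (33 + 7)²) = 1/((8/3)*3 + 40²) = 1/(8 + 1600) = 1/1608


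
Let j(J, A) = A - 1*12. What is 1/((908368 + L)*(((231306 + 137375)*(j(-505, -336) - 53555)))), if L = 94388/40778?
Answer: -20389/368063331295522698278 ≈ -5.5395e-17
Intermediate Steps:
j(J, A) = -12 + A (j(J, A) = A - 12 = -12 + A)
L = 47194/20389 (L = 94388*(1/40778) = 47194/20389 ≈ 2.3147)
1/((908368 + L)*(((231306 + 137375)*(j(-505, -336) - 53555)))) = 1/((908368 + 47194/20389)*(((231306 + 137375)*((-12 - 336) - 53555)))) = 1/((18520762346/20389)*((368681*(-348 - 53555)))) = 20389/(18520762346*((368681*(-53903)))) = (20389/18520762346)/(-19873011943) = (20389/18520762346)*(-1/19873011943) = -20389/368063331295522698278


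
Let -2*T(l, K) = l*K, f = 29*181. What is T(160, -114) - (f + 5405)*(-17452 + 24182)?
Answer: -71692300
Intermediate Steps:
f = 5249
T(l, K) = -K*l/2 (T(l, K) = -l*K/2 = -K*l/2)
T(160, -114) - (f + 5405)*(-17452 + 24182) = -½*(-114)*160 - (5249 + 5405)*(-17452 + 24182) = 9120 - 10654*6730 = 9120 - 1*71701420 = 9120 - 71701420 = -71692300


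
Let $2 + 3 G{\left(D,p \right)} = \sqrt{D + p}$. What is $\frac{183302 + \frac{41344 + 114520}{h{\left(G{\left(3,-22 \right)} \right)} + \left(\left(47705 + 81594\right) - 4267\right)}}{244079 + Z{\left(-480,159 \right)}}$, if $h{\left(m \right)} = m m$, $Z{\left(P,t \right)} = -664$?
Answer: $\frac{2 \left(366604 \sqrt{19} + 103133097111 i\right)}{243415 \left(4 \sqrt{19} + 1125273 i\right)} \approx 0.75305 + 7.9353 \cdot 10^{-11} i$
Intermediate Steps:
$G{\left(D,p \right)} = - \frac{2}{3} + \frac{\sqrt{D + p}}{3}$
$h{\left(m \right)} = m^{2}$
$\frac{183302 + \frac{41344 + 114520}{h{\left(G{\left(3,-22 \right)} \right)} + \left(\left(47705 + 81594\right) - 4267\right)}}{244079 + Z{\left(-480,159 \right)}} = \frac{183302 + \frac{41344 + 114520}{\left(- \frac{2}{3} + \frac{\sqrt{3 - 22}}{3}\right)^{2} + \left(\left(47705 + 81594\right) - 4267\right)}}{244079 - 664} = \frac{183302 + \frac{155864}{\left(- \frac{2}{3} + \frac{\sqrt{-19}}{3}\right)^{2} + \left(129299 - 4267\right)}}{243415} = \left(183302 + \frac{155864}{\left(- \frac{2}{3} + \frac{i \sqrt{19}}{3}\right)^{2} + 125032}\right) \frac{1}{243415} = \left(183302 + \frac{155864}{125032 + \left(- \frac{2}{3} + \frac{i \sqrt{19}}{3}\right)^{2}}\right) \frac{1}{243415} = \frac{183302}{243415} + \frac{155864}{243415 \left(125032 + \left(- \frac{2}{3} + \frac{i \sqrt{19}}{3}\right)^{2}\right)}$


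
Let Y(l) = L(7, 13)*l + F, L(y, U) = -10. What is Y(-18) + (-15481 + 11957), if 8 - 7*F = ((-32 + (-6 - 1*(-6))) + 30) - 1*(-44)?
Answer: -23442/7 ≈ -3348.9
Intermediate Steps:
F = -34/7 (F = 8/7 - (((-32 + (-6 - 1*(-6))) + 30) - 1*(-44))/7 = 8/7 - (((-32 + (-6 + 6)) + 30) + 44)/7 = 8/7 - (((-32 + 0) + 30) + 44)/7 = 8/7 - ((-32 + 30) + 44)/7 = 8/7 - (-2 + 44)/7 = 8/7 - ⅐*42 = 8/7 - 6 = -34/7 ≈ -4.8571)
Y(l) = -34/7 - 10*l (Y(l) = -10*l - 34/7 = -34/7 - 10*l)
Y(-18) + (-15481 + 11957) = (-34/7 - 10*(-18)) + (-15481 + 11957) = (-34/7 + 180) - 3524 = 1226/7 - 3524 = -23442/7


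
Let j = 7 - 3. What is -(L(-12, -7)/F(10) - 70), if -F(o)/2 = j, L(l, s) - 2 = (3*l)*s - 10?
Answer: 201/2 ≈ 100.50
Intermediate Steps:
j = 4
L(l, s) = -8 + 3*l*s (L(l, s) = 2 + ((3*l)*s - 10) = 2 + (3*l*s - 10) = 2 + (-10 + 3*l*s) = -8 + 3*l*s)
F(o) = -8 (F(o) = -2*4 = -8)
-(L(-12, -7)/F(10) - 70) = -((-8 + 3*(-12)*(-7))/(-8) - 70) = -((-8 + 252)*(-⅛) - 70) = -(244*(-⅛) - 70) = -(-61/2 - 70) = -1*(-201/2) = 201/2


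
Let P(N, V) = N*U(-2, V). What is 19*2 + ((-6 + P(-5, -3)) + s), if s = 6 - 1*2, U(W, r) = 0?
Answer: 36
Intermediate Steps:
s = 4 (s = 6 - 2 = 4)
P(N, V) = 0 (P(N, V) = N*0 = 0)
19*2 + ((-6 + P(-5, -3)) + s) = 19*2 + ((-6 + 0) + 4) = 38 + (-6 + 4) = 38 - 2 = 36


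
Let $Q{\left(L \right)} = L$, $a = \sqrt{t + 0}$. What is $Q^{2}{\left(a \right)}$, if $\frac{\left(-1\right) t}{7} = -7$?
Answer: $49$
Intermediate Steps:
$t = 49$ ($t = \left(-7\right) \left(-7\right) = 49$)
$a = 7$ ($a = \sqrt{49 + 0} = \sqrt{49} = 7$)
$Q^{2}{\left(a \right)} = 7^{2} = 49$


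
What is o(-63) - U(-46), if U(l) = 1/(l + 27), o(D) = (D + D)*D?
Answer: 150823/19 ≈ 7938.1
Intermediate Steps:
o(D) = 2*D² (o(D) = (2*D)*D = 2*D²)
U(l) = 1/(27 + l)
o(-63) - U(-46) = 2*(-63)² - 1/(27 - 46) = 2*3969 - 1/(-19) = 7938 - 1*(-1/19) = 7938 + 1/19 = 150823/19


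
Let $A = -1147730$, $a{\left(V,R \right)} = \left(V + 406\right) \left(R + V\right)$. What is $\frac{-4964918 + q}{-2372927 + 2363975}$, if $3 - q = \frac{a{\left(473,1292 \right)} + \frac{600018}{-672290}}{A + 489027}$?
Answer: $\frac{1099329567294262459}{1982149332858120} \approx 554.62$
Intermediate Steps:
$a{\left(V,R \right)} = \left(406 + V\right) \left(R + V\right)$
$q = \frac{1185765977871}{221419719935}$ ($q = 3 - \frac{\left(473^{2} + 406 \cdot 1292 + 406 \cdot 473 + 1292 \cdot 473\right) + \frac{600018}{-672290}}{-1147730 + 489027} = 3 - \frac{\left(223729 + 524552 + 192038 + 611116\right) + 600018 \left(- \frac{1}{672290}\right)}{-658703} = 3 - \left(1551435 - \frac{300009}{336145}\right) \left(- \frac{1}{658703}\right) = 3 - \frac{521506818066}{336145} \left(- \frac{1}{658703}\right) = 3 - - \frac{521506818066}{221419719935} = 3 + \frac{521506818066}{221419719935} = \frac{1185765977871}{221419719935} \approx 5.3553$)
$\frac{-4964918 + q}{-2372927 + 2363975} = \frac{-4964918 + \frac{1185765977871}{221419719935}}{-2372927 + 2363975} = - \frac{1099329567294262459}{221419719935 \left(-8952\right)} = \left(- \frac{1099329567294262459}{221419719935}\right) \left(- \frac{1}{8952}\right) = \frac{1099329567294262459}{1982149332858120}$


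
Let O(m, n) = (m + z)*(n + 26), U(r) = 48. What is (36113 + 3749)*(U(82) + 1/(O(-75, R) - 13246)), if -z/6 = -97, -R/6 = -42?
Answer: 122169077531/63850 ≈ 1.9134e+6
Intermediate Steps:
R = 252 (R = -6*(-42) = 252)
z = 582 (z = -6*(-97) = 582)
O(m, n) = (26 + n)*(582 + m) (O(m, n) = (m + 582)*(n + 26) = (582 + m)*(26 + n) = (26 + n)*(582 + m))
(36113 + 3749)*(U(82) + 1/(O(-75, R) - 13246)) = (36113 + 3749)*(48 + 1/((15132 + 26*(-75) + 582*252 - 75*252) - 13246)) = 39862*(48 + 1/((15132 - 1950 + 146664 - 18900) - 13246)) = 39862*(48 + 1/(140946 - 13246)) = 39862*(48 + 1/127700) = 39862*(6129601/127700) = 122169077531/63850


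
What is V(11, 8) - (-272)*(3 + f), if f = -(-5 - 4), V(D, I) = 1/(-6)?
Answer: 19583/6 ≈ 3263.8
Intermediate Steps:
V(D, I) = -1/6
f = 9 (f = -1*(-9) = 9)
V(11, 8) - (-272)*(3 + f) = -1/6 - (-272)*(3 + 9) = -1/6 - (-272)*12 = -1/6 - 136*(-24) = -1/6 + 3264 = 19583/6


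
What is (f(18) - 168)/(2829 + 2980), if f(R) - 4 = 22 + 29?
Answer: -113/5809 ≈ -0.019453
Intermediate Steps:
f(R) = 55 (f(R) = 4 + (22 + 29) = 4 + 51 = 55)
(f(18) - 168)/(2829 + 2980) = (55 - 168)/(2829 + 2980) = -113/5809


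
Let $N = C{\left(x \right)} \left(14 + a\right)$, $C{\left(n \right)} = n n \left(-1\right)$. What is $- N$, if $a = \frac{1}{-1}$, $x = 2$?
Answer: $52$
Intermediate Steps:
$C{\left(n \right)} = - n^{2}$ ($C{\left(n \right)} = n^{2} \left(-1\right) = - n^{2}$)
$a = -1$
$N = -52$ ($N = - 2^{2} \left(14 - 1\right) = \left(-1\right) 4 \cdot 13 = \left(-4\right) 13 = -52$)
$- N = \left(-1\right) \left(-52\right) = 52$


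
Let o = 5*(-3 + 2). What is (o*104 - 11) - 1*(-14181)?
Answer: 13650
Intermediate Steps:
o = -5 (o = 5*(-1) = -5)
(o*104 - 11) - 1*(-14181) = (-5*104 - 11) - 1*(-14181) = (-520 - 11) + 14181 = -531 + 14181 = 13650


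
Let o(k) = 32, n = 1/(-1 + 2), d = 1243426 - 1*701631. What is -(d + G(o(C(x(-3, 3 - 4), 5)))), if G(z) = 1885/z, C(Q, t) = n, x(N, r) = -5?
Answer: -17339325/32 ≈ -5.4185e+5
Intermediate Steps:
d = 541795 (d = 1243426 - 701631 = 541795)
n = 1 (n = 1/1 = 1)
C(Q, t) = 1
-(d + G(o(C(x(-3, 3 - 4), 5)))) = -(541795 + 1885/32) = -1*17339325/32 = -17339325/32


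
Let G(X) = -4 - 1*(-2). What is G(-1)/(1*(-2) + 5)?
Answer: -⅔ ≈ -0.66667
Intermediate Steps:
G(X) = -2 (G(X) = -4 + 2 = -2)
G(-1)/(1*(-2) + 5) = -2/(1*(-2) + 5) = -2/(-2 + 5) = -2/3 = -2*⅓ = -⅔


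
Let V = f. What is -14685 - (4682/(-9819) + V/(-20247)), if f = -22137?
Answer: -973192764818/66268431 ≈ -14686.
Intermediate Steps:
V = -22137
-14685 - (4682/(-9819) + V/(-20247)) = -14685 - (4682/(-9819) - 22137/(-20247)) = -14685 - (4682*(-1/9819) - 22137*(-1/20247)) = -14685 - (-4682/9819 + 7379/6749) = -14685 - 1*40855583/66268431 = -14685 - 40855583/66268431 = -973192764818/66268431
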